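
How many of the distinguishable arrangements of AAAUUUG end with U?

Fix U in the last position and arrange the remaining 6 letters.
Those 6 letters have A appearing 3 times and U appearing twice, giving (6)!/(3!·2!) = 60.

60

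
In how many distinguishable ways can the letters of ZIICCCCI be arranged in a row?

280

The 8 letters of ZIICCCCI have repeats: C appearing 4 times and I appearing 3 times.
The number of distinct arrangements is 8!/(4!·3!) = 40320/144 = 280.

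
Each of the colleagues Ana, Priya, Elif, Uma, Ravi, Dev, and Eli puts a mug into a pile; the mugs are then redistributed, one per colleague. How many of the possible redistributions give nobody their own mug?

Count assignments avoiding every fixed point. For any j of the 7 colleagues fixed to their own mug, the other 7−j can be arranged in (7−j)! ways.
By inclusion–exclusion this is Σ_{j=0}^{7} (−1)^j C(7,j)·(7−j)!.
Computing: 5040 − 5040 + 2520 − 840 + 210 − 42 + 7 − 1 = 1854.

1854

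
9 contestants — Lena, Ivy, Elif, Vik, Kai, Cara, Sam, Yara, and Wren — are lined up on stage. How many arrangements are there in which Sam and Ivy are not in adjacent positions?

Of the 9! = 362880 arrangements, those with Sam and Ivy adjacent number 2 × 8! = 80640 (treat the pair as a block with 2 internal orders).
Complementary counting: 362880 − 80640 = 282240.

282240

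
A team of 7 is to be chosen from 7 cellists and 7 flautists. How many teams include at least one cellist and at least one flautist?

3430

With no constraint there are C(14,7) = 3432 possible selections.
Selections missing a whole group: no cellists → C(7,7) = 1; no flautists → C(7,7) = 1.
Both groups omitted at once is impossible, so 3432 − 2 = 3430.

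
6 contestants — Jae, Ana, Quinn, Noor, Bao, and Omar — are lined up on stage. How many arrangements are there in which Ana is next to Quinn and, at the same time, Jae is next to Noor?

96

Treat {Ana,Quinn} as one block (2 orders) and {Jae,Noor} as another (2 orders).
That leaves 4 units to arrange: 2 × 2 × 4! = 4 × 24 = 96.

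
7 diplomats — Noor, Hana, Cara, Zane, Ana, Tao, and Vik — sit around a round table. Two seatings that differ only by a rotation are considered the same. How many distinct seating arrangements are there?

720

Around a circle, 7 distinct people have 7!/7 = (6)! = 720 rotationally distinct seatings.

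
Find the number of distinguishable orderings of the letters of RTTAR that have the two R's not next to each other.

There are 5!/(2!·2!) = 30 arrangements of RTTAR in total.
If the two R's are adjacent, glue them into one block, leaving 4 items to arrange: (4)!/(2!) = 12 ways.
Subtracting, 30 − 12 = 18 arrangements keep the R's apart.

18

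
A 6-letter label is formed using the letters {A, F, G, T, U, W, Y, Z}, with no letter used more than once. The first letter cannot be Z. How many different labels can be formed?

17640

The first letter has 8−1 = 7 choices (anything except Z).
The remaining 5 letters are filled from the other 7 symbols without repetition: 7 × 6 × 5 × 4 × 3 = 2520.
Total: 7 × 2520 = 17640.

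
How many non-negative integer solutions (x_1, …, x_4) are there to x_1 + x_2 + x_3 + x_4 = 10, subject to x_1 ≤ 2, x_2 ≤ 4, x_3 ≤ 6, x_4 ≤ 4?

56

Ignoring the caps, the number of non-negative solutions to x_1+…+x_4 = 10 is C(13,3) = 286.
Subtract solutions that violate a single cap (substitute x_i' = x_i − (cap_i+1)): x_1 ≥ 3 gives C(10,3) = 120; x_2 ≥ 5 gives C(8,3) = 56; x_3 ≥ 7 gives C(6,3) = 20; x_4 ≥ 5 gives C(8,3) = 56. Together 252.
Add back pairs where two caps are both exceeded: 10 + 1 + 10 + 0 + 1 + 0 = 22.
By inclusion–exclusion the count is 286 − 252 + 22 = 56.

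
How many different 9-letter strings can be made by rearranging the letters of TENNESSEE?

Letter multiplicities in TENNESSEE: E×4, N×2, S×2, T×1.
Dividing 9! = 362880 by 4!·2!·2! = 96 for the repeated letters gives 3780.

3780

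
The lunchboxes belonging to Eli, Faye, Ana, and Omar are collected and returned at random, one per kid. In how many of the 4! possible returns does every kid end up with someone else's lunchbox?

9

Let Aᵢ be the assignments in which kid i gets their own lunchbox. We want the size of the complement of A₁∪…∪A_4.
By inclusion–exclusion this is Σ_{j=0}^{4} (−1)^j C(4,j)·(4−j)!.
Computing: 24 − 24 + 12 − 4 + 1 = 9.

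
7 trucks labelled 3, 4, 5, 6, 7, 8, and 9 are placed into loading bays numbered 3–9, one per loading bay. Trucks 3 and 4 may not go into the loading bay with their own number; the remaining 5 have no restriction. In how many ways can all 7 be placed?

3720

Let Aᵢ (for i ∈ {3, 4}) be the placements that put truck i in its forbidden loading bay. Any j of these fix j positions, leaving (7−j)! ways to fill the rest, and there are C(2,j) ways to pick which j.
By inclusion–exclusion, the number of valid placements is Σ_{j=0}^{2} (−1)^j C(2,j)·(7−j)!.
Computing: 5040 − 1440 + 120 = 3720.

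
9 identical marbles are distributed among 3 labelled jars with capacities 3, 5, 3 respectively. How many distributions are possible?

6

By stars and bars, unrestricted non-negative solutions to x_1+…+x_3 = 9 number C(9+2,2) = 55.
Subtract solutions that violate a single cap (substitute x_i' = x_i − (cap_i+1)): x_1 ≥ 4 gives C(7,2) = 21; x_2 ≥ 6 gives C(5,2) = 10; x_3 ≥ 4 gives C(7,2) = 21. Together 52.
Add back pairs where two caps are both exceeded: 0 + 3 + 0 = 3.
By inclusion–exclusion the count is 55 − 52 + 3 = 6.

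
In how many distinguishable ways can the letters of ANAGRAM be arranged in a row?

840

Letter multiplicities in ANAGRAM: A×3, G×1, M×1, N×1, R×1.
The number of distinct arrangements is 7!/(3!) = 5040/6 = 840.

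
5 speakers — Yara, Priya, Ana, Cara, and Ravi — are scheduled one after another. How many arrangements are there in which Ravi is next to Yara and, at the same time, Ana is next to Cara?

24

Treat {Ravi,Yara} as one block (2 orders) and {Ana,Cara} as another (2 orders).
That leaves 3 units to arrange: 2 × 2 × 3! = 4 × 6 = 24.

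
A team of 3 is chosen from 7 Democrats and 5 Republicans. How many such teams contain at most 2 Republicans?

210

Split by how many Republicans are chosen (0 through 2).
Sum: C(5,0)·C(7,3) + C(5,1)·C(7,2) + C(5,2)·C(7,1) = 35 + 105 + 70 = 210.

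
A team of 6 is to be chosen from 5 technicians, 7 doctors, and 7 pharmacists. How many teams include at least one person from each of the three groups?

With no constraint there are C(19,6) = 27132 possible selections.
Subtract selections that omit an entire group: no technicians → C(14,6) = 3003; no doctors → C(12,6) = 924; no pharmacists → C(12,6) = 924.
Add back selections omitting two groups (i.e. drawn from a single group): C(5,6) + C(7,6) + C(7,6) = 14.
By inclusion–exclusion: 27132 − 4851 + 14 = 22295.

22295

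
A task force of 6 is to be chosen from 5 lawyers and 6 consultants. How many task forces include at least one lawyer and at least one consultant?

Total 6-person selections from all 11: C(11,6) = 462.
Selections missing a whole group: no lawyers → C(6,6) = 1; no consultants → C(5,6) = 0.
Both groups omitted at once is impossible, so 462 − 1 = 461.

461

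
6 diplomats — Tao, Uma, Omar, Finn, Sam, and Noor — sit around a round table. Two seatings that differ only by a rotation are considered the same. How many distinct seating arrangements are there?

Around a circle, 6 distinct people have 6!/6 = (5)! = 120 rotationally distinct seatings.

120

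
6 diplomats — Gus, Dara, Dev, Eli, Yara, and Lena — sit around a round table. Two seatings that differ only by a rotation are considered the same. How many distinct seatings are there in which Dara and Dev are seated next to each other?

48

Treat {Dara, Dev} as one unit (2 internal orders) and seat the resulting 5 units around the table: (4)! circular arrangements.
So 2 × (4)! = 2 × 24 = 48.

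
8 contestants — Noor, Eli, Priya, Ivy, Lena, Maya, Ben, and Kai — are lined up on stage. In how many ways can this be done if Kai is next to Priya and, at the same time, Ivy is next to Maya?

2880

Treat {Kai,Priya} as one block (2 orders) and {Ivy,Maya} as another (2 orders).
That leaves 6 units to arrange: 2 × 2 × 6! = 4 × 720 = 2880.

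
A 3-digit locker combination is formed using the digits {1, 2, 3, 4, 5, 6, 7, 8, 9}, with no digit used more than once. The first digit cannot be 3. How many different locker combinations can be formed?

The first digit has 9−1 = 8 choices (anything except 3).
The remaining 2 digits are filled from the other 8 symbols without repetition: 8 × 7 = 56.
Total: 8 × 56 = 448.

448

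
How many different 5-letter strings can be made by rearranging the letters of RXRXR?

10

The 5 letters of RXRXR have repeats: R appearing 3 times and X appearing twice.
The number of distinct arrangements is 5!/(3!·2!) = 120/12 = 10.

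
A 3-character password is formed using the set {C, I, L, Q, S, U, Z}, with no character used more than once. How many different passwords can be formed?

210

Choose and order 3 of the 7 symbols: the first character has 7 options, the next 6, then 5.
That product is 7 × 6 × 5 = 210.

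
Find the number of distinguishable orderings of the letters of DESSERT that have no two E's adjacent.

900

There are 7!/(2!·2!) = 1260 arrangements of DESSERT in total.
Arrangements with the E's together: treat EE as one letter, giving (6)!/(2!) = 360.
Subtracting, 1260 − 360 = 900 arrangements keep the E's apart.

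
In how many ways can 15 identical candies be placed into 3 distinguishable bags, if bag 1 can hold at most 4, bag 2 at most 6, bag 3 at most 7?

Without the upper bounds there are C(17,2) = 136 ways to split 15 among 3 bags.
Subtract solutions that violate a single cap (substitute x_i' = x_i − (cap_i+1)): x_1 ≥ 5 gives C(12,2) = 66; x_2 ≥ 7 gives C(10,2) = 45; x_3 ≥ 8 gives C(9,2) = 36. Together 147.
Add back pairs where two caps are both exceeded: 10 + 6 + 1 = 17.
By inclusion–exclusion the count is 136 − 147 + 17 = 6.

6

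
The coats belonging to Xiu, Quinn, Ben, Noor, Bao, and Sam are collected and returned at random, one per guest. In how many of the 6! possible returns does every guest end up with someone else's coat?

265

This is the derangement count D_6: permutations of 6 items with no fixed point.
By inclusion–exclusion this is Σ_{j=0}^{6} (−1)^j C(6,j)·(6−j)!.
Computing: 720 − 720 + 360 − 120 + 30 − 6 + 1 = 265.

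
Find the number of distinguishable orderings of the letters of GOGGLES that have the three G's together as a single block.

120

Treat the 3 copies of G as a single block. The multiset to arrange is then {GGG, E, L, O, S}, 5 items in all.
All 5 items are distinct, so there are (5)! = 120 arrangements.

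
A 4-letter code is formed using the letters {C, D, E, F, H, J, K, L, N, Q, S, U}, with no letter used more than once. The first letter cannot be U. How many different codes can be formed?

10890

The first letter has 12−1 = 11 choices (anything except U).
The remaining 3 letters are filled from the other 11 symbols without repetition: 11 × 10 × 9 = 990.
Total: 11 × 990 = 10890.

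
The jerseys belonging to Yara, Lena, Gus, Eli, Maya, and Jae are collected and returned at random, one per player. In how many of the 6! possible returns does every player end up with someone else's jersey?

Let Aᵢ be the assignments in which player i gets their old jersey. We want the size of the complement of A₁∪…∪A_6.
By inclusion–exclusion this is Σ_{j=0}^{6} (−1)^j C(6,j)·(6−j)!.
Computing: 720 − 720 + 360 − 120 + 30 − 6 + 1 = 265.

265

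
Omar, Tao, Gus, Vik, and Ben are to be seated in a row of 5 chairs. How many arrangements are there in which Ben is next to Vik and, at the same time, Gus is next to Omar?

24

Treat {Ben,Vik} as one block (2 orders) and {Gus,Omar} as another (2 orders).
That leaves 3 units to arrange: 2 × 2 × 3! = 4 × 6 = 24.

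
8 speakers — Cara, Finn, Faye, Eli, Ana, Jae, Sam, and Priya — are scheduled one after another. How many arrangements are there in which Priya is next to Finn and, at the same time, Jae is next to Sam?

2880

Treat {Priya,Finn} as one block (2 orders) and {Jae,Sam} as another (2 orders).
That leaves 6 units to arrange: 2 × 2 × 6! = 4 × 720 = 2880.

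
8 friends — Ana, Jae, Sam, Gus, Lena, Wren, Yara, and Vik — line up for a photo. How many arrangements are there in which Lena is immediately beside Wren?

Place the 6 others and the Lena-Wren pair as 7 objects in a line; the pair has 2 internal arrangements.
So the count is 2·(7)! = 10080.

10080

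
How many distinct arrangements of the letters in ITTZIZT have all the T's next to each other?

Treat the 3 copies of T as a single block. The multiset to arrange is then {TTT, I, I, Z, Z}, 5 items in all.
That gives (5)!/(2!·2!) = 30 arrangements.

30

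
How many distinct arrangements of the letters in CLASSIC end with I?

Fix I in the last position and arrange the remaining 6 letters.
Those 6 letters have C appearing twice and S appearing twice, giving (6)!/(2!·2!) = 180.

180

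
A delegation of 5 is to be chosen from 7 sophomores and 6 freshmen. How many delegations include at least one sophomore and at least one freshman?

1260

With no constraint there are C(13,5) = 1287 possible selections.
Subtract selections that omit an entire group: no sophomores → C(6,5) = 6; no freshmen → C(7,5) = 21.
Both groups omitted at once is impossible, so 1287 − 27 = 1260.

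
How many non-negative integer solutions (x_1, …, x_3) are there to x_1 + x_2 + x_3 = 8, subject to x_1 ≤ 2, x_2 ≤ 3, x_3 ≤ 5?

Ignoring the caps, the number of non-negative solutions to x_1+…+x_3 = 8 is C(10,2) = 45.
Subtract solutions that violate a single cap (substitute x_i' = x_i − (cap_i+1)): x_1 ≥ 3 gives C(7,2) = 21; x_2 ≥ 4 gives C(6,2) = 15; x_3 ≥ 6 gives C(4,2) = 6. Together 42.
Add back pairs where two caps are both exceeded: 3 + 0 + 0 = 3.
By inclusion–exclusion the count is 45 − 42 + 3 = 6.

6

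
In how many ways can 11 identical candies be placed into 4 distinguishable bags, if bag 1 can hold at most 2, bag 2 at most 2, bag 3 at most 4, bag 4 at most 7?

27

By stars and bars, unrestricted non-negative solutions to x_1+…+x_4 = 11 number C(11+3,3) = 364.
Subtract solutions that violate a single cap (substitute x_i' = x_i − (cap_i+1)): x_1 ≥ 3 gives C(11,3) = 165; x_2 ≥ 3 gives C(11,3) = 165; x_3 ≥ 5 gives C(9,3) = 84; x_4 ≥ 8 gives C(6,3) = 20. Together 434.
Add back pairs where two caps are both exceeded: 56 + 20 + 1 + 20 + 1 + 0 = 98.
Subtract triples: 1 + 0 + 0 + 0 = 1.
By inclusion–exclusion the count is 364 − 434 + 98 − 1 = 27.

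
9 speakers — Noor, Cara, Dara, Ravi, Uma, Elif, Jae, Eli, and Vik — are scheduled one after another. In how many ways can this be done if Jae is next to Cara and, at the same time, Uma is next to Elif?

Treat {Jae,Cara} as one block (2 orders) and {Uma,Elif} as another (2 orders).
That leaves 7 units to arrange: 2 × 2 × 7! = 4 × 5040 = 20160.

20160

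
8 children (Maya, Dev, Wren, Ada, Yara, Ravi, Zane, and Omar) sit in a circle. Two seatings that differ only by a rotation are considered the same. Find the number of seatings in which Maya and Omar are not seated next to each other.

All circular seatings of 8 people number (7)! = 5040.
Those with Maya next to Omar: fuse the pair into one unit and seat 7 units around a circle — 2·(6)! = 1440.
Subtracting, 5040 − 1440 = 3600.

3600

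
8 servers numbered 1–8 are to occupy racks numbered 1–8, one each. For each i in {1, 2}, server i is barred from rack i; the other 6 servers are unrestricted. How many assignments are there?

30960

Let Aᵢ (for i ∈ {1, 2}) be the placements that put server i in its forbidden rack. Any j of these fix j positions, leaving (8−j)! ways to fill the rest, and there are C(2,j) ways to pick which j.
By inclusion–exclusion, the number of valid placements is Σ_{j=0}^{2} (−1)^j C(2,j)·(8−j)!.
Computing: 40320 − 10080 + 720 = 30960.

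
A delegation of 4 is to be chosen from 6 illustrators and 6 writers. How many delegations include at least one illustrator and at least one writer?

465

Total 4-person selections from all 12: C(12,4) = 495.
Selections missing a whole group: no illustrators → C(6,4) = 15; no writers → C(6,4) = 15.
Both groups omitted at once is impossible, so 495 − 30 = 465.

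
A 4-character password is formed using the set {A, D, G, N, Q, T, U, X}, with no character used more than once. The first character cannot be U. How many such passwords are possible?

The first character has 8−1 = 7 choices (anything except U).
The remaining 3 characters are filled from the other 7 symbols without repetition: 7 × 6 × 5 = 210.
Total: 7 × 210 = 1470.

1470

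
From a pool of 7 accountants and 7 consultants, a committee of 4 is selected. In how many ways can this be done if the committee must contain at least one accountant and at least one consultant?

Total 4-person selections from all 14: C(14,4) = 1001.
Subtract selections that omit an entire group: no accountants → C(7,4) = 35; no consultants → C(7,4) = 35.
Both groups omitted at once is impossible, so 1001 − 70 = 931.

931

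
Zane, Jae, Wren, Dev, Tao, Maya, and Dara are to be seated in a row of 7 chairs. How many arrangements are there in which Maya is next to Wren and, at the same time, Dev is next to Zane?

Treat {Maya,Wren} as one block (2 orders) and {Dev,Zane} as another (2 orders).
That leaves 5 units to arrange: 2 × 2 × 5! = 4 × 120 = 480.

480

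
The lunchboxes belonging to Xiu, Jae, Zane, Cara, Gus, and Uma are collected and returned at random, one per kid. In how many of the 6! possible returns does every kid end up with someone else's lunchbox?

265

Count assignments avoiding every fixed point. For any j of the 6 kids fixed to their own lunchbox, the other 6−j can be arranged in (6−j)! ways.
By inclusion–exclusion this is Σ_{j=0}^{6} (−1)^j C(6,j)·(6−j)!.
Computing: 720 − 720 + 360 − 120 + 30 − 6 + 1 = 265.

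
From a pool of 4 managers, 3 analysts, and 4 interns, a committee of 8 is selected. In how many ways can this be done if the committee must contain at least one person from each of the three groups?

Total 8-person selections from all 11: C(11,8) = 165.
Subtract selections that omit an entire group: no managers → C(7,8) = 0; no analysts → C(8,8) = 1; no interns → C(7,8) = 0.
Add back selections omitting two groups (i.e. drawn from a single group): C(4,8) + C(3,8) + C(4,8) = 0.
By inclusion–exclusion: 165 − 1 + 0 = 164.

164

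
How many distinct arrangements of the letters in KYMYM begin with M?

Fix M in the first position and arrange the remaining 4 letters.
Those 4 letters have Y appearing twice, giving (4)!/(2!) = 12.

12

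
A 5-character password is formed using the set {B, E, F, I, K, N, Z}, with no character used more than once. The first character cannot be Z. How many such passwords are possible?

The first character has 7−1 = 6 choices (anything except Z).
The remaining 4 characters are filled from the other 6 symbols without repetition: 6 × 5 × 4 × 3 = 360.
Total: 6 × 360 = 2160.

2160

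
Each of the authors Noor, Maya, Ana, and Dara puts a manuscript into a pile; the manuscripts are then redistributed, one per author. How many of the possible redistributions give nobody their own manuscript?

Count assignments avoiding every fixed point. For any j of the 4 authors fixed to their own manuscript, the other 4−j can be arranged in (4−j)! ways.
By inclusion–exclusion this is Σ_{j=0}^{4} (−1)^j C(4,j)·(4−j)!.
Computing: 24 − 24 + 12 − 4 + 1 = 9.

9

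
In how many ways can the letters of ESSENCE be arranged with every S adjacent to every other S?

Treat the 2 copies of S as a single block. The multiset to arrange is then {SS, C, E, E, E, N}, 6 items in all.
That gives (6)!/(3!) = 120 arrangements.

120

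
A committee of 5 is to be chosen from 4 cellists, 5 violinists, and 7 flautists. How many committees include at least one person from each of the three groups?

With no constraint there are C(16,5) = 4368 possible selections.
Subtract selections that omit an entire group: no cellists → C(12,5) = 792; no violinists → C(11,5) = 462; no flautists → C(9,5) = 126.
Add back selections omitting two groups (i.e. drawn from a single group): C(4,5) + C(5,5) + C(7,5) = 22.
By inclusion–exclusion: 4368 − 1380 + 22 = 3010.

3010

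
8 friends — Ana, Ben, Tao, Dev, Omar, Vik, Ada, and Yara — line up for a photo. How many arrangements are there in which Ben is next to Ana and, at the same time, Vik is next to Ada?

2880

Treat {Ben,Ana} as one block (2 orders) and {Vik,Ada} as another (2 orders).
That leaves 6 units to arrange: 2 × 2 × 6! = 4 × 720 = 2880.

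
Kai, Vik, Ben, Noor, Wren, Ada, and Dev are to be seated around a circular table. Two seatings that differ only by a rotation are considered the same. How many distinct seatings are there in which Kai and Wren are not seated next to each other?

480

All circular seatings of 7 people number (6)! = 720.
Those with Kai next to Wren: fuse the pair into one unit and seat 6 units around a circle — 2·(5)! = 240.
Subtracting, 720 − 240 = 480.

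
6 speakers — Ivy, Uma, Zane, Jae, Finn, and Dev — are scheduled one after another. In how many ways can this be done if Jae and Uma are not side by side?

Of the 6! = 720 arrangements, those with Jae and Uma adjacent number 2 × 5! = 240 (treat the pair as a block with 2 internal orders).
So 720 − 240 = 480 arrangements keep them apart.

480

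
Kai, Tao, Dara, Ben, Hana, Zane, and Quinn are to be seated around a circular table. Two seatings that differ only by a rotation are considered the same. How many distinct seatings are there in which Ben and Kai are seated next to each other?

240

Treat {Ben, Kai} as one unit (2 internal orders) and seat the resulting 6 units around the table: (5)! circular arrangements.
So 2 × (5)! = 2 × 120 = 240.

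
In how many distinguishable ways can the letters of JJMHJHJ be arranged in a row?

105

Letter multiplicities in JJMHJHJ: H×2, J×4, M×1.
So there are 7! / (4!·2!) = 105 distinguishable arrangements.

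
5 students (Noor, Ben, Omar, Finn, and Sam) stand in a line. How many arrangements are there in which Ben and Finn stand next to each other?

48

Place the 3 others and the Ben-Finn pair as 4 objects in a line; the pair has 2 internal arrangements.
That gives 2 × 4! = 2 × 24 = 48.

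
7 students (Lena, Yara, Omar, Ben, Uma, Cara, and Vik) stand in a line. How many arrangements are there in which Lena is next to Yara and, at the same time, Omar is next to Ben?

Treat {Lena,Yara} as one block (2 orders) and {Omar,Ben} as another (2 orders).
That leaves 5 units to arrange: 2 × 2 × 5! = 4 × 120 = 480.

480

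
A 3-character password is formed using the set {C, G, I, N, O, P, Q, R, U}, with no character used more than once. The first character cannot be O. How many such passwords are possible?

The first character has 9−1 = 8 choices (anything except O).
The remaining 2 characters are filled from the other 8 symbols without repetition: 8 × 7 = 56.
Total: 8 × 56 = 448.

448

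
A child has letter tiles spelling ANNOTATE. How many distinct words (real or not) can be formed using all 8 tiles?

ANNOTATE has 8 letters with A appearing twice, N appearing twice, and T appearing twice.
The number of distinct arrangements is 8!/(2!·2!·2!) = 40320/8 = 5040.

5040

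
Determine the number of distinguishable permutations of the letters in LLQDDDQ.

210

The 7 letters of LLQDDDQ have repeats: D appearing 3 times, L appearing twice, and Q appearing twice.
The number of distinct arrangements is 7!/(3!·2!·2!) = 5040/24 = 210.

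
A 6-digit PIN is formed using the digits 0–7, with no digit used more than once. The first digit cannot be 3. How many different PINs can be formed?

The first digit has 8−1 = 7 choices (anything except 3).
The remaining 5 digits are filled from the other 7 symbols without repetition: 7 × 6 × 5 × 4 × 3 = 2520.
Total: 7 × 2520 = 17640.

17640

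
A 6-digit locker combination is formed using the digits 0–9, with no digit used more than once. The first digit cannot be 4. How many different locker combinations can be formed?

The first digit has 10−1 = 9 choices (anything except 4).
The remaining 5 digits are filled from the other 9 symbols without repetition: 9 × 8 × 7 × 6 × 5 = 15120.
Total: 9 × 15120 = 136080.

136080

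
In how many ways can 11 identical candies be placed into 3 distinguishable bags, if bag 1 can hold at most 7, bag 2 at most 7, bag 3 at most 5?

Ignoring the caps, the number of non-negative solutions to x_1+…+x_3 = 11 is C(13,2) = 78.
Subtract solutions that violate a single cap (substitute x_i' = x_i − (cap_i+1)): x_1 ≥ 8 gives C(5,2) = 10; x_2 ≥ 8 gives C(5,2) = 10; x_3 ≥ 6 gives C(7,2) = 21. Together 41.
No two caps can be exceeded simultaneously, so the pair terms are all 0.
By inclusion–exclusion the count is 78 − 41 + 0 = 37.

37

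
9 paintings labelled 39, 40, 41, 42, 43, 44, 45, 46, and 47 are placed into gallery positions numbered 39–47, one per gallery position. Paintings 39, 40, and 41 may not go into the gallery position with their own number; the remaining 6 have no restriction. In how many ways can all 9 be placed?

256320

Let Aᵢ (for i ∈ {39, 40, 41}) be the placements that put painting i in its forbidden gallery position. Any j of these fix j positions, leaving (9−j)! ways to fill the rest, and there are C(3,j) ways to pick which j.
By inclusion–exclusion, the number of valid placements is Σ_{j=0}^{3} (−1)^j C(3,j)·(9−j)!.
Computing: 362880 − 120960 + 15120 − 720 = 256320.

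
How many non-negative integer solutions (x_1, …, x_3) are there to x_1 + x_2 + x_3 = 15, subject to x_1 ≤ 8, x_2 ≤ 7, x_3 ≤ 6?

By stars and bars, unrestricted non-negative solutions to x_1+…+x_3 = 15 number C(15+2,2) = 136.
Subtract solutions that violate a single cap (substitute x_i' = x_i − (cap_i+1)): x_1 ≥ 9 gives C(8,2) = 28; x_2 ≥ 8 gives C(9,2) = 36; x_3 ≥ 7 gives C(10,2) = 45. Together 109.
Add back pairs where two caps are both exceeded: 0 + 0 + 1 = 1.
By inclusion–exclusion the count is 136 − 109 + 1 = 28.

28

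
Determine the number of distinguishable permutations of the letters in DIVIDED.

Letter multiplicities in DIVIDED: D×3, E×1, I×2, V×1.
The number of distinct arrangements is 7!/(3!·2!) = 5040/12 = 420.

420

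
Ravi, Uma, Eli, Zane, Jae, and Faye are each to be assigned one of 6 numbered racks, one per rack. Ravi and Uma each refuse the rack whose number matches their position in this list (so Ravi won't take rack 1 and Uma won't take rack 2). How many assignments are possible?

504

Let Aᵢ (for i ∈ {1, 2}) be the placements that put person i in their forbidden rack. Any j of these fix j positions, leaving (6−j)! ways to fill the rest, and there are C(2,j) ways to pick which j.
By inclusion–exclusion, the number of valid placements is Σ_{j=0}^{2} (−1)^j C(2,j)·(6−j)!.
Computing: 720 − 240 + 24 = 504.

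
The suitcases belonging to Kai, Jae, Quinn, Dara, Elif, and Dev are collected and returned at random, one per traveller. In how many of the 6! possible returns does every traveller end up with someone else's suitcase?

265

Count assignments avoiding every fixed point. For any j of the 6 travellers fixed to their own suitcase, the other 6−j can be arranged in (6−j)! ways.
By inclusion–exclusion this is Σ_{j=0}^{6} (−1)^j C(6,j)·(6−j)!.
Computing: 720 − 720 + 360 − 120 + 30 − 6 + 1 = 265.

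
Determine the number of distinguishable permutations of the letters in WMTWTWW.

WMTWTWW has 7 letters with T appearing twice and W appearing 4 times.
Dividing 7! = 5040 by 4!·2! = 48 for the repeated letters gives 105.

105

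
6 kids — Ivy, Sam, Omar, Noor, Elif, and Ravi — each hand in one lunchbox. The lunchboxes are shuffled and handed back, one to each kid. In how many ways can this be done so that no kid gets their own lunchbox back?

265

Let Aᵢ be the assignments in which kid i gets their own lunchbox. We want the size of the complement of A₁∪…∪A_6.
By inclusion–exclusion this is Σ_{j=0}^{6} (−1)^j C(6,j)·(6−j)!.
Computing: 720 − 720 + 360 − 120 + 30 − 6 + 1 = 265.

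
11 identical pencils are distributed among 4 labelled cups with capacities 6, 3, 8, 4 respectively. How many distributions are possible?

By stars and bars, unrestricted non-negative solutions to x_1+…+x_4 = 11 number C(11+3,3) = 364.
Subtract solutions that violate a single cap (substitute x_i' = x_i − (cap_i+1)): x_1 ≥ 7 gives C(7,3) = 35; x_2 ≥ 4 gives C(10,3) = 120; x_3 ≥ 9 gives C(5,3) = 10; x_4 ≥ 5 gives C(9,3) = 84. Together 249.
Add back pairs where two caps are both exceeded: 1 + 0 + 0 + 0 + 10 + 0 = 11.
By inclusion–exclusion the count is 364 − 249 + 11 = 126.

126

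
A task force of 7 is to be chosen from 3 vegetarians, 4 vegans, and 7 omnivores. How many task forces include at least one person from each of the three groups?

With no constraint there are C(14,7) = 3432 possible selections.
Selections missing a whole group: no vegetarians → C(11,7) = 330; no vegans → C(10,7) = 120; no omnivores → C(7,7) = 1.
Add back selections omitting two groups (i.e. drawn from a single group): C(3,7) + C(4,7) + C(7,7) = 1.
By inclusion–exclusion: 3432 − 451 + 1 = 2982.

2982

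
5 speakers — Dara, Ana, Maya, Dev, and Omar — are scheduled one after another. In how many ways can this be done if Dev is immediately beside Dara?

48

Treat {Dev, Dara} as a single unit. There are 4 units to order, and the pair itself can be ordered 2 ways.
That gives 2 × 4! = 2 × 24 = 48.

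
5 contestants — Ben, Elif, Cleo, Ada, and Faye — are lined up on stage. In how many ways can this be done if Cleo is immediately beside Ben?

Place the 3 others and the Cleo-Ben pair as 4 objects in a line; the pair has 2 internal arrangements.
That gives 2 × 4! = 2 × 24 = 48.

48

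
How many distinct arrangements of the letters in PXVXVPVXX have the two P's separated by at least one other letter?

980

Total arrangements of PXVXVPVXX: 9!/(4!·3!·2!) = 1260.
If the two P's are adjacent, glue them into one block, leaving 8 items to arrange: (8)!/(4!·3!) = 280 ways.
Subtracting, 1260 − 280 = 980 arrangements keep the P's apart.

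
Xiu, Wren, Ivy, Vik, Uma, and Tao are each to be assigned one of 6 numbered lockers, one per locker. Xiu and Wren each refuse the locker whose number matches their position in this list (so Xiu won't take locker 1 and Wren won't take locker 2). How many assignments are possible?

504

Let Aᵢ (for i ∈ {1, 2}) be the placements that put person i in their forbidden locker. Any j of these fix j positions, leaving (6−j)! ways to fill the rest, and there are C(2,j) ways to pick which j.
By inclusion–exclusion, the number of valid placements is Σ_{j=0}^{2} (−1)^j C(2,j)·(6−j)!.
Computing: 720 − 240 + 24 = 504.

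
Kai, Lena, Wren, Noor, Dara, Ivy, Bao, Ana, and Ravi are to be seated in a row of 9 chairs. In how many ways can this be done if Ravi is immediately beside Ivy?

Glue Ravi and Ivy into one block (2 internal orders), leaving 8 units to arrange in a row.
That gives 2 × 8! = 2 × 40320 = 80640.

80640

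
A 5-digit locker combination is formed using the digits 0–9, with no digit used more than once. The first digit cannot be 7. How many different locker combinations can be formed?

The first digit has 10−1 = 9 choices (anything except 7).
The remaining 4 digits are filled from the other 9 symbols without repetition: 9 × 8 × 7 × 6 = 3024.
Total: 9 × 3024 = 27216.

27216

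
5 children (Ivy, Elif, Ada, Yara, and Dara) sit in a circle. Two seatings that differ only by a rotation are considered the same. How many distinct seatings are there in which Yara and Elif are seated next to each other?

Treat {Yara, Elif} as one unit (2 internal orders) and seat the resulting 4 units around the table: (3)! circular arrangements.
So 2 × (3)! = 2 × 6 = 12.

12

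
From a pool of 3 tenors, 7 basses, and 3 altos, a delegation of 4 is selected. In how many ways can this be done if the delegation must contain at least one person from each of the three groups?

315

Unrestricted: C(13,4) = 715 ways to pick any 4 of the 13.
Selections missing a whole group: no tenors → C(10,4) = 210; no basses → C(6,4) = 15; no altos → C(10,4) = 210.
Add back selections omitting two groups (i.e. drawn from a single group): C(3,4) + C(7,4) + C(3,4) = 35.
By inclusion–exclusion: 715 − 435 + 35 = 315.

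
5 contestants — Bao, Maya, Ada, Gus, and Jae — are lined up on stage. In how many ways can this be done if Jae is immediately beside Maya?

Glue Jae and Maya into one block (2 internal orders), leaving 4 units to arrange in a row.
So the count is 2·(4)! = 48.

48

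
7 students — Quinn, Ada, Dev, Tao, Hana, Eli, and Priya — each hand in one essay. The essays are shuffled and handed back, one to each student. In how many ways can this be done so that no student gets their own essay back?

1854

Let Aᵢ be the assignments in which student i gets their own essay. We want the size of the complement of A₁∪…∪A_7.
By inclusion–exclusion this is Σ_{j=0}^{7} (−1)^j C(7,j)·(7−j)!.
Computing: 5040 − 5040 + 2520 − 840 + 210 − 42 + 7 − 1 = 1854.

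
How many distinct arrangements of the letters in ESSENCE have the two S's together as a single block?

Treat the 2 copies of S as a single block. The multiset to arrange is then {SS, C, E, E, E, N}, 6 items in all.
That gives (6)!/(3!) = 120 arrangements.

120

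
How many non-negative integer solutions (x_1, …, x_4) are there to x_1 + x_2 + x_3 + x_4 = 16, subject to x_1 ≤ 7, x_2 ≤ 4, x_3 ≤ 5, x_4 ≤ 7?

106

Without the upper bounds there are C(19,3) = 969 ways to split 16 among 4 variables.
Subtract solutions that violate a single cap (substitute x_i' = x_i − (cap_i+1)): x_1 ≥ 8 gives C(11,3) = 165; x_2 ≥ 5 gives C(14,3) = 364; x_3 ≥ 6 gives C(13,3) = 286; x_4 ≥ 8 gives C(11,3) = 165. Together 980.
Add back pairs where two caps are both exceeded: 20 + 10 + 1 + 56 + 20 + 10 = 117.
By inclusion–exclusion the count is 969 − 980 + 117 = 106.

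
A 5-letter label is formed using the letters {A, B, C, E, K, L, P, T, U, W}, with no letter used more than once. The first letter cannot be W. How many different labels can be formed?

27216

The first letter has 10−1 = 9 choices (anything except W).
The remaining 4 letters are filled from the other 9 symbols without repetition: 9 × 8 × 7 × 6 = 3024.
Total: 9 × 3024 = 27216.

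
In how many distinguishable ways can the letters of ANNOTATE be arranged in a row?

5040

Letter multiplicities in ANNOTATE: A×2, E×1, N×2, O×1, T×2.
The number of distinct arrangements is 8!/(2!·2!·2!) = 40320/8 = 5040.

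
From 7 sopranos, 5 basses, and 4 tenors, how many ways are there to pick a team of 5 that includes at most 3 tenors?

Split by how many tenors are chosen (0 through 3).
Sum: C(4,0)·C(12,5) + C(4,1)·C(12,4) + C(4,2)·C(12,3) + C(4,3)·C(12,2) = 792 + 1980 + 1320 + 264 = 4356.

4356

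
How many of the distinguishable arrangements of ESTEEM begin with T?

Fix T in the first position and arrange the remaining 5 letters.
Those 5 letters have E appearing 3 times, giving (5)!/(3!) = 20.

20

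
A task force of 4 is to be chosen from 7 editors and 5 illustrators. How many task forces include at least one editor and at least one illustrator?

455

With no constraint there are C(12,4) = 495 possible selections.
Selections missing a whole group: no editors → C(5,4) = 5; no illustrators → C(7,4) = 35.
Both groups omitted at once is impossible, so 495 − 40 = 455.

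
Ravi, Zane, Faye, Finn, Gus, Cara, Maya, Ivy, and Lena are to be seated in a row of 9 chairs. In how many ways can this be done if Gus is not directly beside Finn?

282240

There are 9! = 362880 arrangements in all. If Gus and Finn are adjacent, merging them into one block gives 2·(8)! = 80640 arrangements.
Complementary counting: 362880 − 80640 = 282240.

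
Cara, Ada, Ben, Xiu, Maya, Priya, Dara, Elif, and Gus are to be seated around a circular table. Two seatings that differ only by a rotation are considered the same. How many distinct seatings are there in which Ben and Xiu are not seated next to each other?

All circular seatings of 9 people number (8)! = 40320.
Those with Ben next to Xiu: fuse the pair into one unit and seat 8 units around a circle — 2·(7)! = 10080.
Subtracting, 40320 − 10080 = 30240.

30240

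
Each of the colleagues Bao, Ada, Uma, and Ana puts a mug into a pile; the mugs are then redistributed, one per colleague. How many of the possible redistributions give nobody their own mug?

9

Count assignments avoiding every fixed point. For any j of the 4 colleagues fixed to their own mug, the other 4−j can be arranged in (4−j)! ways.
By inclusion–exclusion this is Σ_{j=0}^{4} (−1)^j C(4,j)·(4−j)!.
Computing: 24 − 24 + 12 − 4 + 1 = 9.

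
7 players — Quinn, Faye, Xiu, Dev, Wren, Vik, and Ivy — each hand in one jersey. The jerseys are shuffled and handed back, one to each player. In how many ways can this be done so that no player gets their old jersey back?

1854

This is the derangement count D_7: permutations of 7 items with no fixed point.
By inclusion–exclusion this is Σ_{j=0}^{7} (−1)^j C(7,j)·(7−j)!.
Computing: 5040 − 5040 + 2520 − 840 + 210 − 42 + 7 − 1 = 1854.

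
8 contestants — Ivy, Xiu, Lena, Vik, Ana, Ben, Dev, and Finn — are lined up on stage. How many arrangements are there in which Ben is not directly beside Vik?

There are 8! = 40320 arrangements in all. If Ben and Vik are adjacent, merging them into one block gives 2·(7)! = 10080 arrangements.
So 40320 − 10080 = 30240 arrangements keep them apart.

30240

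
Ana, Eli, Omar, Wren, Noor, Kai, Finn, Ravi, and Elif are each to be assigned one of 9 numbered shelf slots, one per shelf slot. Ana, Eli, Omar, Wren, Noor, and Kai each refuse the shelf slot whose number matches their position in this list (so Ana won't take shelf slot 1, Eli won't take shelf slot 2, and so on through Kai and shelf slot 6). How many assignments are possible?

Let Aᵢ (for 1 ≤ i ≤ 6) be the placements that put person i in their forbidden shelf slot. Any j of these fix j positions, leaving (9−j)! ways to fill the rest, and there are C(6,j) ways to pick which j.
By inclusion–exclusion, the number of valid placements is Σ_{j=0}^{6} (−1)^j C(6,j)·(9−j)!.
Computing: 362880 − 241920 + 75600 − 14400 + 1800 − 144 + 6 = 183822.

183822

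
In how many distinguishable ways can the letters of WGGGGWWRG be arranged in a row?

The 9 letters of WGGGGWWRG have repeats: G appearing 5 times and W appearing 3 times.
Dividing 9! = 362880 by 5!·3! = 720 for the repeated letters gives 504.

504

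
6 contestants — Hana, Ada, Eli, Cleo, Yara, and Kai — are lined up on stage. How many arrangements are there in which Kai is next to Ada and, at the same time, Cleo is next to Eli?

96

Treat {Kai,Ada} as one block (2 orders) and {Cleo,Eli} as another (2 orders).
That leaves 4 units to arrange: 2 × 2 × 4! = 4 × 24 = 96.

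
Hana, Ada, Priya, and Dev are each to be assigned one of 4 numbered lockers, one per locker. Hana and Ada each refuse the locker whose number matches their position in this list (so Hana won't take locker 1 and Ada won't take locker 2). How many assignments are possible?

14

Let Aᵢ (for i ∈ {1, 2}) be the placements that put person i in their forbidden locker. Any j of these fix j positions, leaving (4−j)! ways to fill the rest, and there are C(2,j) ways to pick which j.
By inclusion–exclusion, the number of valid placements is Σ_{j=0}^{2} (−1)^j C(2,j)·(4−j)!.
Computing: 24 − 12 + 2 = 14.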